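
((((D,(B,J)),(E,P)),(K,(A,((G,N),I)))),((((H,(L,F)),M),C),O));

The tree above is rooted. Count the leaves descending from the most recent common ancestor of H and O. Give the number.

The MRCA of H and O is the node subtending ((((H,(L,F)),M),C),O).
That clade contains 6 terminal taxa: C, F, H, L, M, O.

6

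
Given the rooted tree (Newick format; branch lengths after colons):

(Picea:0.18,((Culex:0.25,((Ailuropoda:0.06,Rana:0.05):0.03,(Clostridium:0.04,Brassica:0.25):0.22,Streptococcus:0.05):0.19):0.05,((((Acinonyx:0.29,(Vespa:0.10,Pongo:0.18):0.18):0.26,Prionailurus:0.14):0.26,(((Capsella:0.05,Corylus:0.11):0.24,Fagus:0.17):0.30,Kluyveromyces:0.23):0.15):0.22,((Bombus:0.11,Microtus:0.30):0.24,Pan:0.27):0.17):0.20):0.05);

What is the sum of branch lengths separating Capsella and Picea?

1.39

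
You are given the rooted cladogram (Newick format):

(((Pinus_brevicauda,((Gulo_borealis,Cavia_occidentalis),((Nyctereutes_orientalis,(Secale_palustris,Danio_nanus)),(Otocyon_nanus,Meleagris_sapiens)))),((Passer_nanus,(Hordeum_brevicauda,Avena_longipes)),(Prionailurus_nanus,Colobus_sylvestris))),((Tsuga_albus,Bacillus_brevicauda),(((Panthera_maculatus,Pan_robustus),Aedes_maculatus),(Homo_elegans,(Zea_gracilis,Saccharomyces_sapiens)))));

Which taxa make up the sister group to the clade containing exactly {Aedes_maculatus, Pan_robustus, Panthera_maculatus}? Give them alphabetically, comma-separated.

Homo_elegans, Saccharomyces_sapiens, Zea_gracilis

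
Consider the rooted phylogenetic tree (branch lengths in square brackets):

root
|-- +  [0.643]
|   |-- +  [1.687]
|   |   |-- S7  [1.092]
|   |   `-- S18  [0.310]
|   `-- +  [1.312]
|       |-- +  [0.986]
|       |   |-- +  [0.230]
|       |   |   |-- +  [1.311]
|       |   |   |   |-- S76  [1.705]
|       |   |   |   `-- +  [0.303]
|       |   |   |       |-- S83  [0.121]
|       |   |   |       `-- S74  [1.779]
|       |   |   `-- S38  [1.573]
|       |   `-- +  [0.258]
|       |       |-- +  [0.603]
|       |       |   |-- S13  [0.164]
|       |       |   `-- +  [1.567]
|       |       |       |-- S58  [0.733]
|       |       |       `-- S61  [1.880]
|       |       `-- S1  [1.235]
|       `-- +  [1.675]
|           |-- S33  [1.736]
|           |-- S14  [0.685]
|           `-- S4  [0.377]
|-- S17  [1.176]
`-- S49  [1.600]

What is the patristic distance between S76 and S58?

6.407

The path runs S76 → … → MRCA → … → S58; the MRCA is the node subtending (((S76,(S83,S74)),S38),((S13,(S58,S61)),S1)).
Branch lengths along that path: 1.705 + 1.311 + 0.230 + 0.258 + 0.603 + 1.567 + 0.733 = 6.407.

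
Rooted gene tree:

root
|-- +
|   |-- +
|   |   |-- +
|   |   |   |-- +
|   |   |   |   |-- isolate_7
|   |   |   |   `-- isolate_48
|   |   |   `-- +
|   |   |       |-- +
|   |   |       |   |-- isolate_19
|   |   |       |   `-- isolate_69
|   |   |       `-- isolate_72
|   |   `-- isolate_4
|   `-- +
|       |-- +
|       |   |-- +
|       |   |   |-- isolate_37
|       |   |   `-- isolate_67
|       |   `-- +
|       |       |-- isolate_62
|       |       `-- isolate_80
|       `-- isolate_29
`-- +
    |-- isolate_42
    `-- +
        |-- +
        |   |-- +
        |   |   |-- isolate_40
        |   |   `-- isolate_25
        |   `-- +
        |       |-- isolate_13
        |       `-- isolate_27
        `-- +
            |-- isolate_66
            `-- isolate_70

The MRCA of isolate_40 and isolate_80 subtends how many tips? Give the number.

The MRCA of isolate_40 and isolate_80 is the root, so the clade is the entire tree.
That clade contains 18 terminal taxa: isolate_13, isolate_19, isolate_25, isolate_27, isolate_29, isolate_37, isolate_4, isolate_40, isolate_42, isolate_48, isolate_62, isolate_66, isolate_67, isolate_69, isolate_7, isolate_70, isolate_72, isolate_80.

18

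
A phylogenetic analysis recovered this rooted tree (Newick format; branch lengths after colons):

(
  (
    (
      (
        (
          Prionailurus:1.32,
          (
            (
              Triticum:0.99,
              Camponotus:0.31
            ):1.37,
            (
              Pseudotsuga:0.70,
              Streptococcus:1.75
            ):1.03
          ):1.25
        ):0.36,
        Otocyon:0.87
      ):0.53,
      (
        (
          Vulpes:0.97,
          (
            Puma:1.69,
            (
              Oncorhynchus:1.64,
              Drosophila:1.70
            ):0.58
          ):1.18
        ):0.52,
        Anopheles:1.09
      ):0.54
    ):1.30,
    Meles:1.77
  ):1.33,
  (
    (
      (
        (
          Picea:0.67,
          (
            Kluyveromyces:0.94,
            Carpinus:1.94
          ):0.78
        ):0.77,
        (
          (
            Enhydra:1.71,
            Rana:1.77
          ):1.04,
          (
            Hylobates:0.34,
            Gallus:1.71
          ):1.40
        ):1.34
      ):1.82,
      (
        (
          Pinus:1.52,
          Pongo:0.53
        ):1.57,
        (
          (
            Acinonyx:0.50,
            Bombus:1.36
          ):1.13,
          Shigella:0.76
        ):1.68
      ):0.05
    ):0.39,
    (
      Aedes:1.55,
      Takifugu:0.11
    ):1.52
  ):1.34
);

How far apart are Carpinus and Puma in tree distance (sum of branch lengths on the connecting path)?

The path runs Carpinus → … → MRCA → … → Puma; the MRCA is the root of the tree.
Branch lengths along that path: 1.94 + 0.78 + 0.77 + 1.82 + 0.39 + 1.34 + 1.33 + 1.30 + 0.54 + 0.52 + 1.18 + 1.69 = 13.60.

13.60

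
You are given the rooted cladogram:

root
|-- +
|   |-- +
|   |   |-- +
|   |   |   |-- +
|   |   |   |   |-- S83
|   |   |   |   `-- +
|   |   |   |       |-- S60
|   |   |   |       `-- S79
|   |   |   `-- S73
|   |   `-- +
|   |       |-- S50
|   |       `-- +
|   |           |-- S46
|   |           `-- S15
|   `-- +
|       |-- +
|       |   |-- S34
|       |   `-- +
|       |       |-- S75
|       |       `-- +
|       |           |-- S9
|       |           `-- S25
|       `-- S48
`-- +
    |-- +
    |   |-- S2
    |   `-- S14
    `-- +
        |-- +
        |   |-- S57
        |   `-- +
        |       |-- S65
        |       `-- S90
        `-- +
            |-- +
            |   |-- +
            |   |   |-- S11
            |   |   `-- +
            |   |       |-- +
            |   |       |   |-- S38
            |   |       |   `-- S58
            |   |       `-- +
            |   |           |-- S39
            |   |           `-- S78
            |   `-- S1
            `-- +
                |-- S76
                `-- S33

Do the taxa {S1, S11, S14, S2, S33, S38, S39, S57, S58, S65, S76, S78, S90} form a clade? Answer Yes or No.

Yes

The most recent common ancestor of these taxa subtends ((S2,S14),((S57,(S65,S90)),(((S11,((S38,S58),(S39,S78))),S1),(S76,S33)))).
That clade has exactly 13 tips — every listed taxon and nothing else — so the group is monophyletic.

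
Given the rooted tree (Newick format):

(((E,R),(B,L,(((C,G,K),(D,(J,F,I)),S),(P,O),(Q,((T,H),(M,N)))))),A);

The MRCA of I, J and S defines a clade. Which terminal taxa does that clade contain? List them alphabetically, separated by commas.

C, D, F, G, I, J, K, S

Tracing I: it sits inside (J,F,I).
Tracing J: it sits inside (J,F,I).
Tracing S: it sits inside ((C,G,K),(D,(J,F,I)),S).
The smallest clade enclosing all 3 is ((C,G,K),(D,(J,F,I)),S); the answer is its 8 terminal taxa in alphabetical order.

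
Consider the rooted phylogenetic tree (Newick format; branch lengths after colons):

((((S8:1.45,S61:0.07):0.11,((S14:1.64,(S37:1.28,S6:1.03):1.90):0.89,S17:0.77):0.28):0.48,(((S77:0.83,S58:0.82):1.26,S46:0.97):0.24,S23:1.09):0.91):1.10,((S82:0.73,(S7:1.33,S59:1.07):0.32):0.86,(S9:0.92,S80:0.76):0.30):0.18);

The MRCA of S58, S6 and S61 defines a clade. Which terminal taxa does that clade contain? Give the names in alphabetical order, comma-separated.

Tracing S58: it sits inside (S77,S58).
Tracing S6: it sits inside (S37,S6).
Tracing S61: it sits inside (S8,S61).
The smallest clade enclosing all 3 is (((S8,S61),((S14,(S37,S6)),S17)),(((S77,S58),S46),S23)); the answer is its 10 terminal taxa in alphabetical order.

S14, S17, S23, S37, S46, S58, S6, S61, S77, S8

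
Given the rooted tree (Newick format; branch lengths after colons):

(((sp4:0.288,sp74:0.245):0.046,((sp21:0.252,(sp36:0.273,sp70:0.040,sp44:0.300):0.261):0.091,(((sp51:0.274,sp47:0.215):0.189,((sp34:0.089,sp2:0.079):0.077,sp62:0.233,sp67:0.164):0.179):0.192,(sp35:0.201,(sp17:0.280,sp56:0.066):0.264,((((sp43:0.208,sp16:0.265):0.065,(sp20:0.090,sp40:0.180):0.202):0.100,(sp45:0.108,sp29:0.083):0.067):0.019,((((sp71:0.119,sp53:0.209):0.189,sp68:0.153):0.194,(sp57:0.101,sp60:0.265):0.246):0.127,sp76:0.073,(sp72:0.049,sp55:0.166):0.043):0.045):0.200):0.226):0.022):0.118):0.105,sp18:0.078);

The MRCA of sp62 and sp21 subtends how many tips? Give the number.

27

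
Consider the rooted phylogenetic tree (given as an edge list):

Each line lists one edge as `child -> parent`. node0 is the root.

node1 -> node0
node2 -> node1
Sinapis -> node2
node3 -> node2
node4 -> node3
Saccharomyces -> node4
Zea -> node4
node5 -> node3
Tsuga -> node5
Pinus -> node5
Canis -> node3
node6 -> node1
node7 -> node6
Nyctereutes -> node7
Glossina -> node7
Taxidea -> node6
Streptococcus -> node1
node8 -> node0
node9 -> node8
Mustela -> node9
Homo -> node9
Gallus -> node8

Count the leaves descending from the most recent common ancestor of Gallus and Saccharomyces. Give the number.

The MRCA of Gallus and Saccharomyces is the root, so the clade is the entire tree.
That clade contains 13 terminal taxa: Canis, Gallus, Glossina, Homo, Mustela, Nyctereutes, Pinus, Saccharomyces, Sinapis, Streptococcus, Taxidea, Tsuga, Zea.

13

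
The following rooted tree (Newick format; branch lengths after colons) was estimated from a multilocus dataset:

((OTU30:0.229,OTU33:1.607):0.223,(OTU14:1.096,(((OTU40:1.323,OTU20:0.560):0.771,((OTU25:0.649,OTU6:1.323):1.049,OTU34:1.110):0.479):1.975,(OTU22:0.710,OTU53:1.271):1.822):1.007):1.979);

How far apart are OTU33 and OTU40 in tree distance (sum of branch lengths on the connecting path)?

The path runs OTU33 → … → MRCA → … → OTU40; the MRCA is the root of the tree.
Branch lengths along that path: 1.607 + 0.223 + 1.979 + 1.007 + 1.975 + 0.771 + 1.323 = 8.885.

8.885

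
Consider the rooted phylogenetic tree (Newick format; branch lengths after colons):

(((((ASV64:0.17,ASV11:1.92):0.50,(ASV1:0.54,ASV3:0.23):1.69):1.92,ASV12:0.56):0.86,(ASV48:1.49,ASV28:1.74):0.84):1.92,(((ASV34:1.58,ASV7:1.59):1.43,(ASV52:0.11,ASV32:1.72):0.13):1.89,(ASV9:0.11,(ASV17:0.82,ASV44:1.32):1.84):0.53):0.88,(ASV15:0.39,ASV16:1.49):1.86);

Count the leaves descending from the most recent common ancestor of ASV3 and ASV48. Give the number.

7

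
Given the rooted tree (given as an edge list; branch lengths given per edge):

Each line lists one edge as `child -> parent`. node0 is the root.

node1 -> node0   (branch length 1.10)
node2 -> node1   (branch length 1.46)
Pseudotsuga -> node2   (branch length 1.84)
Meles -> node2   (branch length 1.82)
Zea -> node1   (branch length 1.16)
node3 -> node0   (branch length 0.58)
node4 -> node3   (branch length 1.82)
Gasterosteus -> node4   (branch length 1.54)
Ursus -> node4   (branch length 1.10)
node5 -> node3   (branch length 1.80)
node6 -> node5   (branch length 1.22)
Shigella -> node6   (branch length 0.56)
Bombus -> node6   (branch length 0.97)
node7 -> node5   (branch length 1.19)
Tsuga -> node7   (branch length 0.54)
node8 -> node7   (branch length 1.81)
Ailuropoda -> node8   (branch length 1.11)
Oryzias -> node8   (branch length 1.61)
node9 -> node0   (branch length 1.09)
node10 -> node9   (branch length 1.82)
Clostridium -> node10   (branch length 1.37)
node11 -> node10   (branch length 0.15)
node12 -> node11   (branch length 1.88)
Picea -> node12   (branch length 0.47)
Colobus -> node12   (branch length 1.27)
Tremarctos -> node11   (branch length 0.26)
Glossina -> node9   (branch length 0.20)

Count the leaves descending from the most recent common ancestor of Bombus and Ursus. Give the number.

The MRCA of Bombus and Ursus is the node subtending ((Gasterosteus,Ursus),((Shigella,Bombus),(Tsuga,(Ailuropoda,Oryzias)))).
That clade contains 7 terminal taxa: Ailuropoda, Bombus, Gasterosteus, Oryzias, Shigella, Tsuga, Ursus.

7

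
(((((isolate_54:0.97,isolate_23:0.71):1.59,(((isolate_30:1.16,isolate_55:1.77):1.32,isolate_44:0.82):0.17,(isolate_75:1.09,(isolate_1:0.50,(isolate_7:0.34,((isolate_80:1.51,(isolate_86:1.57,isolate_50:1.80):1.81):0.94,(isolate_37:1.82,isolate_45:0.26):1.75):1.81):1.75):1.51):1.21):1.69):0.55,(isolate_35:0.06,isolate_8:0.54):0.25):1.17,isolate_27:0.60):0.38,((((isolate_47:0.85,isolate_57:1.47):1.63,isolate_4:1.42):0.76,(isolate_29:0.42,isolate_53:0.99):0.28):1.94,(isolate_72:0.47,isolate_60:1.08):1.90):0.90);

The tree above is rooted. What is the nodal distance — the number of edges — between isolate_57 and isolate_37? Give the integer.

15

The MRCA of isolate_57 and isolate_37 is the root of the tree.
From isolate_57 up to that node: 5 branches. From isolate_37 up to the same node: 10 branches. Total: 5 + 10 = 15.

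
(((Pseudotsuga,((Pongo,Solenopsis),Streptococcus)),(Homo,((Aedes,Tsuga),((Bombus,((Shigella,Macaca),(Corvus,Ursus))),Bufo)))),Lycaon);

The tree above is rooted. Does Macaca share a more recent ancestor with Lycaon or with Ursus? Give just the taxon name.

Ursus

The MRCA of Macaca and Ursus subtends ((Shigella,Macaca),(Corvus,Ursus)) (4 taxa).
The MRCA of Macaca and Lycaon is the root, subtending the entire tree (14 taxa).
The first is nested inside the second, so Macaca shares a more recent common ancestor with Ursus.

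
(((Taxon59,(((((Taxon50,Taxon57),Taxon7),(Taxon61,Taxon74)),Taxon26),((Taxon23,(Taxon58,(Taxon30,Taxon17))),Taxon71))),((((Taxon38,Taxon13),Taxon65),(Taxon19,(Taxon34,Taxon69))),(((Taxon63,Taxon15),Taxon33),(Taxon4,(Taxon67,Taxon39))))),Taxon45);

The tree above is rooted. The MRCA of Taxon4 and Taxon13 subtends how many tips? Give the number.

12

The MRCA of Taxon4 and Taxon13 is the node subtending ((((Taxon38,Taxon13),Taxon65),(Taxon19,(Taxon34,Taxon69))),(((Taxon63,Taxon15),Taxon33),(Taxon4,(Taxon67,Taxon39)))).
That clade contains 12 terminal taxa: Taxon13, Taxon15, Taxon19, Taxon33, Taxon34, Taxon38, Taxon39, Taxon4, Taxon63, Taxon65, Taxon67, Taxon69.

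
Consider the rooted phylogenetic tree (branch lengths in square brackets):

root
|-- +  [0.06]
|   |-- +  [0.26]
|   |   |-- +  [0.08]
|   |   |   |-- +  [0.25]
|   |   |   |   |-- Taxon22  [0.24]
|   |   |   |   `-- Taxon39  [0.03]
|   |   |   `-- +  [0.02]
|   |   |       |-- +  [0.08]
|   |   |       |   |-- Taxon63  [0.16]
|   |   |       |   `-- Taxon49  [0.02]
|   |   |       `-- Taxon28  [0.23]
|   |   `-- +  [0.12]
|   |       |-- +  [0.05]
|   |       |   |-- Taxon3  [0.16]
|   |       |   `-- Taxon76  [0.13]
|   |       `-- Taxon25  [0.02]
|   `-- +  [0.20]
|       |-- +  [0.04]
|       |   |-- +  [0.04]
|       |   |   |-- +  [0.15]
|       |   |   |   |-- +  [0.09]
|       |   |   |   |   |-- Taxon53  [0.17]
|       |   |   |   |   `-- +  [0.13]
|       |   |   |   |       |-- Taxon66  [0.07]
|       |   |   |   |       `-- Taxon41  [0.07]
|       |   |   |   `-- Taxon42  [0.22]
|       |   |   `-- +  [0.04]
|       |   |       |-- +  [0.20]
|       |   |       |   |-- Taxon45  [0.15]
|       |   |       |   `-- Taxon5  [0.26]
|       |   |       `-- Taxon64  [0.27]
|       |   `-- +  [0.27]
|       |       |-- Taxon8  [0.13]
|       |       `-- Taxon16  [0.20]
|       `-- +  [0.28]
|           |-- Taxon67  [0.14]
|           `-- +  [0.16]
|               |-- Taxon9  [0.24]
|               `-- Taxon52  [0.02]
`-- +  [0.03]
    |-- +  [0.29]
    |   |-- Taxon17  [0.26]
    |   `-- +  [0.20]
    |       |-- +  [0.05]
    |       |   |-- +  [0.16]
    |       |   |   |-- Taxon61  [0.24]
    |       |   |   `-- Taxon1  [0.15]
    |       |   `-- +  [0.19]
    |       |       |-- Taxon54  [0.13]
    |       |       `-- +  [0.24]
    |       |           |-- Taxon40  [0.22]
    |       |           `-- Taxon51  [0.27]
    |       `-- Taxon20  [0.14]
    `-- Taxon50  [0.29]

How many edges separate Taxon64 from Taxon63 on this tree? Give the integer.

The MRCA of Taxon64 and Taxon63 is the node subtending ((((Taxon22,Taxon39),((Taxon63,Taxon49),Taxon28)),((Taxon3,Taxon76),Taxon25)),(((((Taxon53,(Taxon66,Taxon41)),Taxon42),((Taxon45,Taxon5),Taxon64)),(Taxon8,Taxon16)),(Taxon67,(Taxon9,Taxon52)))).
From Taxon64 up to that node: 5 branches. From Taxon63 up to the same node: 5 branches. Total: 5 + 5 = 10.

10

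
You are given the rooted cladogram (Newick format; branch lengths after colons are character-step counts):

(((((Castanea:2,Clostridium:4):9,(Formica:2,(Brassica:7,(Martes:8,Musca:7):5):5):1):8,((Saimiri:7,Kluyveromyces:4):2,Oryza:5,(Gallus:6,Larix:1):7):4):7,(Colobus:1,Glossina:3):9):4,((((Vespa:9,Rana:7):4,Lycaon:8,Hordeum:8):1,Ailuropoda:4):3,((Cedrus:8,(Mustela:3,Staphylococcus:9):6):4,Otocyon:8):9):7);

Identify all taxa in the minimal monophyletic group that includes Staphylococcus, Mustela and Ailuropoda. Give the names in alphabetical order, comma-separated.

Tracing Staphylococcus: it sits inside (Mustela,Staphylococcus).
Tracing Mustela: it sits inside (Mustela,Staphylococcus).
Tracing Ailuropoda: it sits inside (((Vespa,Rana),Lycaon,Hordeum),Ailuropoda).
The smallest clade enclosing all 3 is ((((Vespa,Rana),Lycaon,Hordeum),Ailuropoda),((Cedrus,(Mustela,Staphylococcus)),Otocyon)); the answer is its 9 terminal taxa in alphabetical order.

Ailuropoda, Cedrus, Hordeum, Lycaon, Mustela, Otocyon, Rana, Staphylococcus, Vespa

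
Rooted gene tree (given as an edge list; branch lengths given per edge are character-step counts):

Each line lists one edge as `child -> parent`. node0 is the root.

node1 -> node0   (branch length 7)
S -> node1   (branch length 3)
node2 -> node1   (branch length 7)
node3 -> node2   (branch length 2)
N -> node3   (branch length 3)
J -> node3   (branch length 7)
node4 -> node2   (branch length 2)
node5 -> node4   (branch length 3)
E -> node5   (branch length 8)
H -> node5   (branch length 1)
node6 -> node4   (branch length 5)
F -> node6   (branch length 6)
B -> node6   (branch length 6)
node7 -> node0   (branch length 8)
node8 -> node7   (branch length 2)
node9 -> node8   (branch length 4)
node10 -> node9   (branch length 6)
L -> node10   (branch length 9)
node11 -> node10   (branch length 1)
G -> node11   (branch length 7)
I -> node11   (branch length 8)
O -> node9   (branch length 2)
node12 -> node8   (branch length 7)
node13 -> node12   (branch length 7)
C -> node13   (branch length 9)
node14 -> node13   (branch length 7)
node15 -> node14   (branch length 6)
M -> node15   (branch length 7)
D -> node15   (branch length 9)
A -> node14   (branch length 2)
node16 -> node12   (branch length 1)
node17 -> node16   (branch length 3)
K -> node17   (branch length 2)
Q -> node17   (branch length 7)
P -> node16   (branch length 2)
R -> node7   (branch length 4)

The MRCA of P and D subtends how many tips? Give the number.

7

The MRCA of P and D is the node subtending ((C,((M,D),A)),((K,Q),P)).
That clade contains 7 terminal taxa: A, C, D, K, M, P, Q.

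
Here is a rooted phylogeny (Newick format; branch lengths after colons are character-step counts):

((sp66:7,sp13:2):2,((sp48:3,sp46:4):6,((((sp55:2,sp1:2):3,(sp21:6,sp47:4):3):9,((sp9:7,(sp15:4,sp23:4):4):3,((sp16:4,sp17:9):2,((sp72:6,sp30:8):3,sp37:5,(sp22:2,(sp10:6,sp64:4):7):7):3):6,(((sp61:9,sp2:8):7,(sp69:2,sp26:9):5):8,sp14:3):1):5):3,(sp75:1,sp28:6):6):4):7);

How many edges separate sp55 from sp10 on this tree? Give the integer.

9

The MRCA of sp55 and sp10 is the node subtending (((sp55,sp1),(sp21,sp47)),((sp9,(sp15,sp23)),((sp16,sp17),((sp72,sp30),sp37,(sp22,(sp10,sp64)))),(((sp61,sp2),(sp69,sp26)),sp14))).
From sp55 up to that node: 3 branches. From sp10 up to the same node: 6 branches. Total: 3 + 6 = 9.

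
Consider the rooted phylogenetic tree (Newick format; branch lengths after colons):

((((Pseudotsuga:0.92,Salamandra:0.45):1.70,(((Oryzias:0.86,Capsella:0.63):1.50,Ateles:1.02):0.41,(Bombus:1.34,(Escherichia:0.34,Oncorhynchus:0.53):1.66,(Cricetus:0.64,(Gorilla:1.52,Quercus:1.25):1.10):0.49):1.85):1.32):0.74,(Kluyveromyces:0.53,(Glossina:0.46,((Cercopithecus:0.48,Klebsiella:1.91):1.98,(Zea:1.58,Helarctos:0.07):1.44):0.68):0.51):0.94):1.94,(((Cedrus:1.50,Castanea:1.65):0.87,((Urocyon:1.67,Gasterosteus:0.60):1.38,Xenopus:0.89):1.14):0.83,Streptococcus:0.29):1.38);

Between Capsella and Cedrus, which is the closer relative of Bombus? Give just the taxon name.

Capsella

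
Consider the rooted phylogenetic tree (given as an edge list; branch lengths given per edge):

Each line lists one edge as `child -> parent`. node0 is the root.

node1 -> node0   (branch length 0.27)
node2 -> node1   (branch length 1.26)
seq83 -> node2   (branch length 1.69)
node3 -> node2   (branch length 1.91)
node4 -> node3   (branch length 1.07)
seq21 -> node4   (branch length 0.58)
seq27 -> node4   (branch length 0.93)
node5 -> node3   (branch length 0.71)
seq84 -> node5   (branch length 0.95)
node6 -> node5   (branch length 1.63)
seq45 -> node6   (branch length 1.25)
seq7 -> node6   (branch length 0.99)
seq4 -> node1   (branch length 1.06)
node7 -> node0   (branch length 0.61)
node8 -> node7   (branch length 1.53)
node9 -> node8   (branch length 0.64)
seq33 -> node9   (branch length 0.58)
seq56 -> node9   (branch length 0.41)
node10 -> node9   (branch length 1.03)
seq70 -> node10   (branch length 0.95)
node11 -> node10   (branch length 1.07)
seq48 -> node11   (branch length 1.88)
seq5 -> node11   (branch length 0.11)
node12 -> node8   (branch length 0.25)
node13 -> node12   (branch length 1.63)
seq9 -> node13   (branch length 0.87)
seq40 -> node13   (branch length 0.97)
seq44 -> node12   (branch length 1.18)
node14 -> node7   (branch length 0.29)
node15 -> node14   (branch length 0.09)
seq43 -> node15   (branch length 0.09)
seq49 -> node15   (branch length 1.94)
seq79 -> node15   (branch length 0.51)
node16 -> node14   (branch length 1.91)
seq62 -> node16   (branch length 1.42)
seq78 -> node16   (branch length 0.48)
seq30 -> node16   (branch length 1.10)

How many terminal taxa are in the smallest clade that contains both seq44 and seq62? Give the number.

14

The MRCA of seq44 and seq62 is the node subtending (((seq33,seq56,(seq70,(seq48,seq5))),((seq9,seq40),seq44)),((seq43,seq49,seq79),(seq62,seq78,seq30))).
That clade contains 14 terminal taxa: seq30, seq33, seq40, seq43, seq44, seq48, seq49, seq5, seq56, seq62, seq70, seq78, seq79, seq9.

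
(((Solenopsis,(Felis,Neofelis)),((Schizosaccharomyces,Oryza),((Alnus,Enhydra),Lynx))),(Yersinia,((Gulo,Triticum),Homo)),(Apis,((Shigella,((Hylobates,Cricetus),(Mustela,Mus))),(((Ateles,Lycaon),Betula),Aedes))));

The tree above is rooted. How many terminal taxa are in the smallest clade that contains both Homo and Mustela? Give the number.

22

The MRCA of Homo and Mustela is the root, so the clade is the entire tree.
That clade contains 22 terminal taxa: Aedes, Alnus, Apis, Ateles, Betula, Cricetus, Enhydra, Felis, Gulo, Homo, Hylobates, Lycaon, Lynx, Mus, Mustela, Neofelis, Oryza, Schizosaccharomyces, Shigella, Solenopsis, Triticum, Yersinia.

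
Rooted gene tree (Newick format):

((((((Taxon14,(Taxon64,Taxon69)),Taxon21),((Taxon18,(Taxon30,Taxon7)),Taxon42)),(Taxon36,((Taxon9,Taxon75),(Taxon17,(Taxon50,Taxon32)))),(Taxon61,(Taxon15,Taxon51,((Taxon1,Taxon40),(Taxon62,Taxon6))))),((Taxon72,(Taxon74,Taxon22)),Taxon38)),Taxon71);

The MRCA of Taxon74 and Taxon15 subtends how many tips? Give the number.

25

The MRCA of Taxon74 and Taxon15 is the node subtending (((((Taxon14,(Taxon64,Taxon69)),Taxon21),((Taxon18,(Taxon30,Taxon7)),Taxon42)),(Taxon36,((Taxon9,Taxon75),(Taxon17,(Taxon50,Taxon32)))),(Taxon61,(Taxon15,Taxon51,((Taxon1,Taxon40),(Taxon62,Taxon6))))),((Taxon72,(Taxon74,Taxon22)),Taxon38)).
That clade contains 25 terminal taxa: Taxon1, Taxon14, Taxon15, Taxon17, Taxon18, Taxon21, Taxon22, Taxon30, Taxon32, Taxon36, Taxon38, Taxon40, Taxon42, Taxon50, Taxon51, Taxon6, Taxon61, Taxon62, Taxon64, Taxon69, Taxon7, Taxon72, Taxon74, Taxon75, Taxon9.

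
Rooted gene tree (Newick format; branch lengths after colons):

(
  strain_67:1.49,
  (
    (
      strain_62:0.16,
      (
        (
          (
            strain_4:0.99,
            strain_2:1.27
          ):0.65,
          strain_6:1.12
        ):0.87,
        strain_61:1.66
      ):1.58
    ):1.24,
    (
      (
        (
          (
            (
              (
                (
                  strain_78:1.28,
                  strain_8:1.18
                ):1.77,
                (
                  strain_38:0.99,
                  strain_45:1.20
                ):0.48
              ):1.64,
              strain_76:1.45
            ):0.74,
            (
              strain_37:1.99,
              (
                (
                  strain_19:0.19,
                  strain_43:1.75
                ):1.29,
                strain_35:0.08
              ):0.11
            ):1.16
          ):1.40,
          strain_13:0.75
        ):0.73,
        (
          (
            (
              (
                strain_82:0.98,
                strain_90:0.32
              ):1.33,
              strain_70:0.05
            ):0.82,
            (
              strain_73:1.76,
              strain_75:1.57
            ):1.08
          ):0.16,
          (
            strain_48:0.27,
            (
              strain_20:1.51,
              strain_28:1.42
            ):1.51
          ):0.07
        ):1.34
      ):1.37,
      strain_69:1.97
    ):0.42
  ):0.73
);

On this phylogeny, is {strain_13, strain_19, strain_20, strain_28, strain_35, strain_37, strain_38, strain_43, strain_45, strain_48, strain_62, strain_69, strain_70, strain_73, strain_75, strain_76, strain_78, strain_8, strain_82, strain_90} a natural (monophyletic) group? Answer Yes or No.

No

The MRCA of the listed taxa subtends ((strain_62,(((strain_4,strain_2),strain_6),strain_61)),(((((((strain_78,strain_8),(strain_38,strain_45)),strain_76),(strain_37,((strain_19,strain_43),strain_35))),strain_13),((((strain_82,strain_90),strain_70),(strain_73,strain_75)),(strain_48,(strain_20,strain_28)))),strain_69)).
That clade also contains strain_2, strain_4, strain_6, strain_61, which are not in the proposed group, so the group is not monophyletic.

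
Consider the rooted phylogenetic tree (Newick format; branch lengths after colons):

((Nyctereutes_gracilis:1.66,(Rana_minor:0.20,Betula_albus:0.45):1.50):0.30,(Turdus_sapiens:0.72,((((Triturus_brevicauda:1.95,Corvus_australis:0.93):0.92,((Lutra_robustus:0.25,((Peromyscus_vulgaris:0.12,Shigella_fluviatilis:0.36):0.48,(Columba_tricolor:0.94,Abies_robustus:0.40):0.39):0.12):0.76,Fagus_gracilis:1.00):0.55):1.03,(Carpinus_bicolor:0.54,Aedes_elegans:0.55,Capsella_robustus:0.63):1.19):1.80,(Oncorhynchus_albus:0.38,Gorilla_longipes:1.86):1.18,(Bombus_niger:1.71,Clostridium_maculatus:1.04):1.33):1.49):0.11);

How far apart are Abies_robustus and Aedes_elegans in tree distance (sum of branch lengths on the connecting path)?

The path runs Abies_robustus → … → MRCA → … → Aedes_elegans; the MRCA is the node subtending (((Triturus_brevicauda,Corvus_australis),((Lutra_robustus,((Peromyscus_vulgaris,Shigella_fluviatilis),(Columba_tricolor,Abies_robustus))),Fagus_gracilis)),(Carpinus_bicolor,Aedes_elegans,Capsella_robustus)).
Branch lengths along that path: 0.40 + 0.39 + 0.12 + 0.76 + 0.55 + 1.03 + 1.19 + 0.55 = 4.99.

4.99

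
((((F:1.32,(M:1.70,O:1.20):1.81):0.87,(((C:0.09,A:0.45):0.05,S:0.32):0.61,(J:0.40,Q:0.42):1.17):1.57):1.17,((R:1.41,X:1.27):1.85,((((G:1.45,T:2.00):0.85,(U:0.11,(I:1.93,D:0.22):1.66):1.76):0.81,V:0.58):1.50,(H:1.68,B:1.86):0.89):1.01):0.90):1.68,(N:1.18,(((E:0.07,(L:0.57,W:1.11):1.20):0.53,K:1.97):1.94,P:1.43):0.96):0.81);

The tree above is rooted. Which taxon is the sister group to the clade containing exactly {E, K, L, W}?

The clade containing exactly {E, K, L, W} attaches to the tree at the node subtending (((E,(L,W)),K),P).
The other lineage descending from that same node — the sister group — is the single tip P.

P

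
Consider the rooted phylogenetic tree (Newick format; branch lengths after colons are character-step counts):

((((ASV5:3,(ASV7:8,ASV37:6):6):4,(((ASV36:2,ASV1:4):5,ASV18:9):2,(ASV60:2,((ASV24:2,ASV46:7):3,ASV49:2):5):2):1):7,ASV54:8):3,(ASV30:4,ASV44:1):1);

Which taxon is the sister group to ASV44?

ASV44 attaches to the tree at the node subtending (ASV30,ASV44).
The other lineage descending from that same node — the sister group — is the single tip ASV30.

ASV30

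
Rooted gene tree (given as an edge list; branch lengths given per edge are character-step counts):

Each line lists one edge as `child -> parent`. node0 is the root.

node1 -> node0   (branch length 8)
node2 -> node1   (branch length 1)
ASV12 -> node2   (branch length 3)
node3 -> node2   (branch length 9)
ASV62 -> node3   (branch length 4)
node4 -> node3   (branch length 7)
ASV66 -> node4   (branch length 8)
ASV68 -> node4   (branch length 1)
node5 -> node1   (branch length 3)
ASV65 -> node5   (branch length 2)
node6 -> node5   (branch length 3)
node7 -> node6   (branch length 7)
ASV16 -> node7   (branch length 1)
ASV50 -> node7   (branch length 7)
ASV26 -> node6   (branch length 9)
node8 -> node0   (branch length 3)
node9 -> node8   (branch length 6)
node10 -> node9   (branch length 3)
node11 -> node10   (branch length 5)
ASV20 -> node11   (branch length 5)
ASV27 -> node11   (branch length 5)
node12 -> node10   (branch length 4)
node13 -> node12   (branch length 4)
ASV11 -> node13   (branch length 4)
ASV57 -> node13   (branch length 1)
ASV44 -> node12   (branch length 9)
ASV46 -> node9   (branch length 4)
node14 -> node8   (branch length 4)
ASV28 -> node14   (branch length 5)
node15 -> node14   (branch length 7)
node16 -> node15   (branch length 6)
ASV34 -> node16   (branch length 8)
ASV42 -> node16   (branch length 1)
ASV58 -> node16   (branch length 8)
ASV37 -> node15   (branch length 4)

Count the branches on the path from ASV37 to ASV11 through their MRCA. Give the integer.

8

The MRCA of ASV37 and ASV11 is the node subtending ((((ASV20,ASV27),((ASV11,ASV57),ASV44)),ASV46),(ASV28,((ASV34,ASV42,ASV58),ASV37))).
From ASV37 up to that node: 3 branches. From ASV11 up to the same node: 5 branches. Total: 3 + 5 = 8.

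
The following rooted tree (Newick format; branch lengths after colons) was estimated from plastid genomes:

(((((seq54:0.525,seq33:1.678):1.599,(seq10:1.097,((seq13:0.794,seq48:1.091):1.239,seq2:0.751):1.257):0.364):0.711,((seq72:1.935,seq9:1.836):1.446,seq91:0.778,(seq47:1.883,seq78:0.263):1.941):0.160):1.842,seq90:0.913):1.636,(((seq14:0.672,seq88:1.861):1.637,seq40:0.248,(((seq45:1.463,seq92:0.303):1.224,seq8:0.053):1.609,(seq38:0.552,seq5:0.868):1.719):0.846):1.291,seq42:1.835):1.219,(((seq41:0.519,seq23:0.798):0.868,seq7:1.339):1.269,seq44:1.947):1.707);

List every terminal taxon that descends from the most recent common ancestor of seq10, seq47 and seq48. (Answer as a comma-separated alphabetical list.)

seq10, seq13, seq2, seq33, seq47, seq48, seq54, seq72, seq78, seq9, seq91

Tracing seq10: it sits inside (seq10,((seq13,seq48),seq2)).
Tracing seq47: it sits inside (seq47,seq78).
Tracing seq48: it sits inside (seq13,seq48).
The smallest clade enclosing all 3 is (((seq54,seq33),(seq10,((seq13,seq48),seq2))),((seq72,seq9),seq91,(seq47,seq78))); the answer is its 11 terminal taxa in alphabetical order.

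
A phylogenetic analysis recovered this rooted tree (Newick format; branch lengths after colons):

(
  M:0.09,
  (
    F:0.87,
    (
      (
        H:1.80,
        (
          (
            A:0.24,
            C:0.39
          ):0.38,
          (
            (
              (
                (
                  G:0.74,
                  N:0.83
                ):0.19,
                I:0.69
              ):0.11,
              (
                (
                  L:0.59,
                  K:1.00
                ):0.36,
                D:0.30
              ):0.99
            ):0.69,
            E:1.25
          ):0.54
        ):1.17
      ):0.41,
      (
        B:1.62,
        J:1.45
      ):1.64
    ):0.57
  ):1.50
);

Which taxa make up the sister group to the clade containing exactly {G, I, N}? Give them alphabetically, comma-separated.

The clade containing exactly {G, I, N} attaches to the tree at the node subtending (((G,N),I),((L,K),D)).
The other lineage descending from that same node — the sister group — is ((L,K),D); its 3 tips in alphabetical order are the answer.

D, K, L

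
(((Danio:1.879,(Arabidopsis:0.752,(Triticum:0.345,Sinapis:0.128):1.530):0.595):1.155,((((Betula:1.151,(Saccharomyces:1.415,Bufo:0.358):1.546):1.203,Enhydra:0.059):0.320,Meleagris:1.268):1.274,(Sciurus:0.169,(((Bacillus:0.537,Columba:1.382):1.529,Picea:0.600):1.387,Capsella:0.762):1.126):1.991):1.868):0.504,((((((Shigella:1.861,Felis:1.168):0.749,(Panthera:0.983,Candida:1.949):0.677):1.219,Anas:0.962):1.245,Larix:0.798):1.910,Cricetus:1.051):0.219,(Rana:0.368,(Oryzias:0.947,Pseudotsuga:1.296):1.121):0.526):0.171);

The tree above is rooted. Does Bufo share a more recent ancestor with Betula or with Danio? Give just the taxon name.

The MRCA of Bufo and Betula subtends (Betula,(Saccharomyces,Bufo)) (3 taxa).
The MRCA of Bufo and Danio subtends ((Danio,(Arabidopsis,(Triticum,Sinapis))),((((Betula,(Saccharomyces,Bufo)),Enhydra),Meleagris),(Sciurus,(((Bacillus,Columba),Picea),Capsella)))) (14 taxa).
The first is nested inside the second, so Bufo shares a more recent common ancestor with Betula.

Betula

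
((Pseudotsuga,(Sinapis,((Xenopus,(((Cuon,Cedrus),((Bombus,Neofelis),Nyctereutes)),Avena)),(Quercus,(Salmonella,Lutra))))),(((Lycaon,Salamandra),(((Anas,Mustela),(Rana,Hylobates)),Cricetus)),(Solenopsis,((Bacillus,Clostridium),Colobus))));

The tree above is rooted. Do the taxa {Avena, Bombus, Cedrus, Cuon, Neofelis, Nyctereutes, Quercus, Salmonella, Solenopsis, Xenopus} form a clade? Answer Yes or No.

No

The MRCA of the listed taxa is the root, so the smallest clade containing them is the whole tree.
That clade also contains Anas, Bacillus, Clostridium, Colobus, Cricetus, Hylobates, Lutra, Lycaon, Mustela, Pseudotsuga, Rana, Salamandra, Sinapis, which are not in the proposed group, so the group is not monophyletic.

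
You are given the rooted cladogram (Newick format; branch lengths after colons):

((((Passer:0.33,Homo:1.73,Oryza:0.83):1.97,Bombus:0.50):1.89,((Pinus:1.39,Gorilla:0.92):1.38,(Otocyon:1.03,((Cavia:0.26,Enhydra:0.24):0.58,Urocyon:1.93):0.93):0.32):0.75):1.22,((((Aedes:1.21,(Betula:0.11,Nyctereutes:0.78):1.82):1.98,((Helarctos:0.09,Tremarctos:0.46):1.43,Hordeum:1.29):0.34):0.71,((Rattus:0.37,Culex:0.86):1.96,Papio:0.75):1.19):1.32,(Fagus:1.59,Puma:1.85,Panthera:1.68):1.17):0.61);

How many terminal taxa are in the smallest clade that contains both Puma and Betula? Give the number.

The MRCA of Puma and Betula is the node subtending ((((Aedes,(Betula,Nyctereutes)),((Helarctos,Tremarctos),Hordeum)),((Rattus,Culex),Papio)),(Fagus,Puma,Panthera)).
That clade contains 12 terminal taxa: Aedes, Betula, Culex, Fagus, Helarctos, Hordeum, Nyctereutes, Panthera, Papio, Puma, Rattus, Tremarctos.

12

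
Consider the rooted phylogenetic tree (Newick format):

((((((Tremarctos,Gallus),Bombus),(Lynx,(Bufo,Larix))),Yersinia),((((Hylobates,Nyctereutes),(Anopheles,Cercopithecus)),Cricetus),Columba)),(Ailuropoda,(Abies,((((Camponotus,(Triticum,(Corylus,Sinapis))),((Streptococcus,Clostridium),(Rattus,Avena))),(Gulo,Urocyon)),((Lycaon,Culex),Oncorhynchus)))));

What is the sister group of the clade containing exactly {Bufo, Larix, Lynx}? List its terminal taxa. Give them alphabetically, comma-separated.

Bombus, Gallus, Tremarctos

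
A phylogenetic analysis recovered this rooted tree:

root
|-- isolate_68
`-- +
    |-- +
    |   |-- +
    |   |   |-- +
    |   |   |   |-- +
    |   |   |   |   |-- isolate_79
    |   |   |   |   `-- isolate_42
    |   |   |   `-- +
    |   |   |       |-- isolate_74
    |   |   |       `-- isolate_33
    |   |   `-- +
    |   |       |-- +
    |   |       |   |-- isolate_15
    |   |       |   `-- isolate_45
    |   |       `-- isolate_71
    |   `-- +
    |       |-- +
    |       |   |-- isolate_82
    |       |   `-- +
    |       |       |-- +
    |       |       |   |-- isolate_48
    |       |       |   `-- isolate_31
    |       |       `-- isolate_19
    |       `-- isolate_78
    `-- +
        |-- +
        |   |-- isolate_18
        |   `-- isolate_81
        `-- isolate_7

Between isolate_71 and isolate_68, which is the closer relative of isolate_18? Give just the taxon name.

isolate_71

The MRCA of isolate_18 and isolate_71 subtends (((((isolate_79,isolate_42),(isolate_74,isolate_33)),((isolate_15,isolate_45),isolate_71)),((isolate_82,((isolate_48,isolate_31),isolate_19)),isolate_78)),((isolate_18,isolate_81),isolate_7)) (15 taxa).
The MRCA of isolate_18 and isolate_68 is the root, subtending the entire tree (16 taxa).
The first is nested inside the second, so isolate_18 shares a more recent common ancestor with isolate_71.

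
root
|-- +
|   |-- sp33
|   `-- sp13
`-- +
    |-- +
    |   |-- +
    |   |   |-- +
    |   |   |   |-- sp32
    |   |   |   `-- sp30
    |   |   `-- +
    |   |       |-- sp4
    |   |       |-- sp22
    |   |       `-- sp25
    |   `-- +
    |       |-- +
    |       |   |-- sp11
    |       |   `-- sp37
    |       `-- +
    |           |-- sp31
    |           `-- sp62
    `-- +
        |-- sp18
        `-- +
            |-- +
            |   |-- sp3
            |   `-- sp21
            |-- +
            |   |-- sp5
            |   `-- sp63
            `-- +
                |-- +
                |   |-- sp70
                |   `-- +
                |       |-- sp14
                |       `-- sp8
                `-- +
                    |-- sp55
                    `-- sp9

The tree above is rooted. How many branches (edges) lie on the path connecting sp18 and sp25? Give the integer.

6

The MRCA of sp18 and sp25 is the node subtending ((((sp32,sp30),(sp4,sp22,sp25)),((sp11,sp37),(sp31,sp62))),(sp18,((sp3,sp21),(sp5,sp63),((sp70,(sp14,sp8)),(sp55,sp9))))).
From sp18 up to that node: 2 branches. From sp25 up to the same node: 4 branches. Total: 2 + 4 = 6.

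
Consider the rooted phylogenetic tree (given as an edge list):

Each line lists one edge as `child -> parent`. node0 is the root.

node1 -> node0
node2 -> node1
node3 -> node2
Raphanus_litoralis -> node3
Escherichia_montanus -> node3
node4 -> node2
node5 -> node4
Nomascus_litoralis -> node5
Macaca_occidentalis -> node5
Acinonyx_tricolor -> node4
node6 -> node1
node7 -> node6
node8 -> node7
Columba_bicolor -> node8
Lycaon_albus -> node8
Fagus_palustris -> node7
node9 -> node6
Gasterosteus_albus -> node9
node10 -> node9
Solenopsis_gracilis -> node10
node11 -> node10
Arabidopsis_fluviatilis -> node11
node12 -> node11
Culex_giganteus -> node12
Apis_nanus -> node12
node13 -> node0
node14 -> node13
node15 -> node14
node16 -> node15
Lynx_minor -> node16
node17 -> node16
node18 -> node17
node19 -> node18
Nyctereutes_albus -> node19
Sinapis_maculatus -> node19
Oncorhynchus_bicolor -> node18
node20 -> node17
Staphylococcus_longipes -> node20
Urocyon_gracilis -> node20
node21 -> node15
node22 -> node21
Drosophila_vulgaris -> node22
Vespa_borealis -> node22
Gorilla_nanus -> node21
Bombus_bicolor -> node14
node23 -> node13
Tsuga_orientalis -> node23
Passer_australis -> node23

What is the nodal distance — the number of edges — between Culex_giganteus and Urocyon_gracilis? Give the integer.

The MRCA of Culex_giganteus and Urocyon_gracilis is the root of the tree.
From Culex_giganteus up to that node: 7 branches. From Urocyon_gracilis up to the same node: 7 branches. Total: 7 + 7 = 14.

14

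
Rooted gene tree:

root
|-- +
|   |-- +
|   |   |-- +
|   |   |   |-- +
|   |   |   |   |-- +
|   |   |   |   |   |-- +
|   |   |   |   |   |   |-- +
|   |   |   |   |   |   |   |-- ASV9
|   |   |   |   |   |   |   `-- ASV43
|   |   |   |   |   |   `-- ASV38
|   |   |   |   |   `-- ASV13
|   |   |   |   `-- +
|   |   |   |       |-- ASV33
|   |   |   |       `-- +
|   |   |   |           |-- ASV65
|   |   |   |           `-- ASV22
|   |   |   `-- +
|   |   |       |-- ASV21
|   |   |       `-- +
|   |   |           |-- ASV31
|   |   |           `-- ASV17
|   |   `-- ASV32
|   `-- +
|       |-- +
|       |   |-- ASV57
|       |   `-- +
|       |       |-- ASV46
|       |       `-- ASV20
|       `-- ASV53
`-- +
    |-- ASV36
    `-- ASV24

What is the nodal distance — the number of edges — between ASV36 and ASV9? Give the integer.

10

The MRCA of ASV36 and ASV9 is the root of the tree.
From ASV36 up to that node: 2 branches. From ASV9 up to the same node: 8 branches. Total: 2 + 8 = 10.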